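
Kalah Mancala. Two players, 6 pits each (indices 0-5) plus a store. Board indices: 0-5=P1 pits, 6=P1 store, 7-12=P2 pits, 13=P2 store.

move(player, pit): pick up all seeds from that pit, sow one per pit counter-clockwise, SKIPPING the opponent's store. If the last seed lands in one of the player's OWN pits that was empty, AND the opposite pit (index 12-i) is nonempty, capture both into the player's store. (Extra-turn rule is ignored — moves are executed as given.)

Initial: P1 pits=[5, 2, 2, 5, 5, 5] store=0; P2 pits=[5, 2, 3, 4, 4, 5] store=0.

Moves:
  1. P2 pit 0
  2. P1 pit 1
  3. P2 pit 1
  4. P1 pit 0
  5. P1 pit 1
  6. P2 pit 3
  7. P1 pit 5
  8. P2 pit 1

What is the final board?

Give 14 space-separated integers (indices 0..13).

Answer: 1 1 6 7 6 0 1 1 0 7 1 8 7 1

Derivation:
Move 1: P2 pit0 -> P1=[5,2,2,5,5,5](0) P2=[0,3,4,5,5,6](0)
Move 2: P1 pit1 -> P1=[5,0,3,6,5,5](0) P2=[0,3,4,5,5,6](0)
Move 3: P2 pit1 -> P1=[5,0,3,6,5,5](0) P2=[0,0,5,6,6,6](0)
Move 4: P1 pit0 -> P1=[0,1,4,7,6,6](0) P2=[0,0,5,6,6,6](0)
Move 5: P1 pit1 -> P1=[0,0,5,7,6,6](0) P2=[0,0,5,6,6,6](0)
Move 6: P2 pit3 -> P1=[1,1,6,7,6,6](0) P2=[0,0,5,0,7,7](1)
Move 7: P1 pit5 -> P1=[1,1,6,7,6,0](1) P2=[1,1,6,1,8,7](1)
Move 8: P2 pit1 -> P1=[1,1,6,7,6,0](1) P2=[1,0,7,1,8,7](1)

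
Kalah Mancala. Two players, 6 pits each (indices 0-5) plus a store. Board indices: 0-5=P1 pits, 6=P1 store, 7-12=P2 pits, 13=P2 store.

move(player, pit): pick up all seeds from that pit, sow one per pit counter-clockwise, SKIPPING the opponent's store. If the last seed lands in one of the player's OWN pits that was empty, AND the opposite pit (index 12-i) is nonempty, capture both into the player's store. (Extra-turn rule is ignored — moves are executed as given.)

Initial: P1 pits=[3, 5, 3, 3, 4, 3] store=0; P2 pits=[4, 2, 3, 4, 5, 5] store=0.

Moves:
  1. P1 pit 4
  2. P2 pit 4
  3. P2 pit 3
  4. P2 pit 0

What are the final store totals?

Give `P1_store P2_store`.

Move 1: P1 pit4 -> P1=[3,5,3,3,0,4](1) P2=[5,3,3,4,5,5](0)
Move 2: P2 pit4 -> P1=[4,6,4,3,0,4](1) P2=[5,3,3,4,0,6](1)
Move 3: P2 pit3 -> P1=[5,6,4,3,0,4](1) P2=[5,3,3,0,1,7](2)
Move 4: P2 pit0 -> P1=[5,6,4,3,0,4](1) P2=[0,4,4,1,2,8](2)

Answer: 1 2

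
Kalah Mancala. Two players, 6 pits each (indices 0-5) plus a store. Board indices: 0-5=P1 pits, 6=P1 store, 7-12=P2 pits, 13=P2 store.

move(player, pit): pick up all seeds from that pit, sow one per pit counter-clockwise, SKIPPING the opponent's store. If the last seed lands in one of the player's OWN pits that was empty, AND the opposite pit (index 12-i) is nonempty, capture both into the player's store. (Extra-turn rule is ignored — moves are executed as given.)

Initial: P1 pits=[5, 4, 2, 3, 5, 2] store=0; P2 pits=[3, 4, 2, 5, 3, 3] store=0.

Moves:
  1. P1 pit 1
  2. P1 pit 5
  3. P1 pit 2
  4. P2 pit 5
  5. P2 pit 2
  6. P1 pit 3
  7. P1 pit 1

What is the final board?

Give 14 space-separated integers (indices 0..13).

Move 1: P1 pit1 -> P1=[5,0,3,4,6,3](0) P2=[3,4,2,5,3,3](0)
Move 2: P1 pit5 -> P1=[5,0,3,4,6,0](1) P2=[4,5,2,5,3,3](0)
Move 3: P1 pit2 -> P1=[5,0,0,5,7,0](6) P2=[0,5,2,5,3,3](0)
Move 4: P2 pit5 -> P1=[6,1,0,5,7,0](6) P2=[0,5,2,5,3,0](1)
Move 5: P2 pit2 -> P1=[6,1,0,5,7,0](6) P2=[0,5,0,6,4,0](1)
Move 6: P1 pit3 -> P1=[6,1,0,0,8,1](7) P2=[1,6,0,6,4,0](1)
Move 7: P1 pit1 -> P1=[6,0,0,0,8,1](14) P2=[1,6,0,0,4,0](1)

Answer: 6 0 0 0 8 1 14 1 6 0 0 4 0 1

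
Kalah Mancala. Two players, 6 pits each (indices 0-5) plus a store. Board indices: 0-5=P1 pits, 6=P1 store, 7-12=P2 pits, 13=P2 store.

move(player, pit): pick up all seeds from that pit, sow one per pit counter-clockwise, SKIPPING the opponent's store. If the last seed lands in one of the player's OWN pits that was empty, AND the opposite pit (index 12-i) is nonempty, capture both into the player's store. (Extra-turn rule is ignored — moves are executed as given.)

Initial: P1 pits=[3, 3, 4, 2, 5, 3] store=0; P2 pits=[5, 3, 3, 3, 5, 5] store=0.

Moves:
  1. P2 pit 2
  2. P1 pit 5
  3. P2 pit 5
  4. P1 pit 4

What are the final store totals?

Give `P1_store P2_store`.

Answer: 2 1

Derivation:
Move 1: P2 pit2 -> P1=[3,3,4,2,5,3](0) P2=[5,3,0,4,6,6](0)
Move 2: P1 pit5 -> P1=[3,3,4,2,5,0](1) P2=[6,4,0,4,6,6](0)
Move 3: P2 pit5 -> P1=[4,4,5,3,6,0](1) P2=[6,4,0,4,6,0](1)
Move 4: P1 pit4 -> P1=[4,4,5,3,0,1](2) P2=[7,5,1,5,6,0](1)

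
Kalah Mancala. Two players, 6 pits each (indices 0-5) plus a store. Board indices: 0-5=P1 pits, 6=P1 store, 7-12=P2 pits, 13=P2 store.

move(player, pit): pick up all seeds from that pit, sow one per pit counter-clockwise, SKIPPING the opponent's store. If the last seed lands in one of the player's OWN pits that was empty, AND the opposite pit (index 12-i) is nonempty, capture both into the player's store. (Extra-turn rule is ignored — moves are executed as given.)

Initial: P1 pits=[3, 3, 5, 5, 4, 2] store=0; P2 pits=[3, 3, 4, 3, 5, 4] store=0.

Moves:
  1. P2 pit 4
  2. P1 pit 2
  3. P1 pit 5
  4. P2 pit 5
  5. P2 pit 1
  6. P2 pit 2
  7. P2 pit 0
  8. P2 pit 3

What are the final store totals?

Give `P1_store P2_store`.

Answer: 2 5

Derivation:
Move 1: P2 pit4 -> P1=[4,4,6,5,4,2](0) P2=[3,3,4,3,0,5](1)
Move 2: P1 pit2 -> P1=[4,4,0,6,5,3](1) P2=[4,4,4,3,0,5](1)
Move 3: P1 pit5 -> P1=[4,4,0,6,5,0](2) P2=[5,5,4,3,0,5](1)
Move 4: P2 pit5 -> P1=[5,5,1,7,5,0](2) P2=[5,5,4,3,0,0](2)
Move 5: P2 pit1 -> P1=[5,5,1,7,5,0](2) P2=[5,0,5,4,1,1](3)
Move 6: P2 pit2 -> P1=[6,5,1,7,5,0](2) P2=[5,0,0,5,2,2](4)
Move 7: P2 pit0 -> P1=[6,5,1,7,5,0](2) P2=[0,1,1,6,3,3](4)
Move 8: P2 pit3 -> P1=[7,6,2,7,5,0](2) P2=[0,1,1,0,4,4](5)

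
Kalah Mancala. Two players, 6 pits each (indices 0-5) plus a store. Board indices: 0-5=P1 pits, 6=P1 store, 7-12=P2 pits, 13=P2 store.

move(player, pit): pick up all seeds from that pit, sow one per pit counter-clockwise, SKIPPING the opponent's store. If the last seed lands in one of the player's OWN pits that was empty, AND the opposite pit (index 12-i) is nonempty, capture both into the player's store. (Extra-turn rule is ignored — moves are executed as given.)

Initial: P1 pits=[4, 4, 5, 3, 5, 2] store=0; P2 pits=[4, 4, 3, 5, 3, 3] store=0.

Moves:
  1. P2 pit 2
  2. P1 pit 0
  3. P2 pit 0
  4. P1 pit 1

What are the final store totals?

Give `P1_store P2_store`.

Answer: 1 0

Derivation:
Move 1: P2 pit2 -> P1=[4,4,5,3,5,2](0) P2=[4,4,0,6,4,4](0)
Move 2: P1 pit0 -> P1=[0,5,6,4,6,2](0) P2=[4,4,0,6,4,4](0)
Move 3: P2 pit0 -> P1=[0,5,6,4,6,2](0) P2=[0,5,1,7,5,4](0)
Move 4: P1 pit1 -> P1=[0,0,7,5,7,3](1) P2=[0,5,1,7,5,4](0)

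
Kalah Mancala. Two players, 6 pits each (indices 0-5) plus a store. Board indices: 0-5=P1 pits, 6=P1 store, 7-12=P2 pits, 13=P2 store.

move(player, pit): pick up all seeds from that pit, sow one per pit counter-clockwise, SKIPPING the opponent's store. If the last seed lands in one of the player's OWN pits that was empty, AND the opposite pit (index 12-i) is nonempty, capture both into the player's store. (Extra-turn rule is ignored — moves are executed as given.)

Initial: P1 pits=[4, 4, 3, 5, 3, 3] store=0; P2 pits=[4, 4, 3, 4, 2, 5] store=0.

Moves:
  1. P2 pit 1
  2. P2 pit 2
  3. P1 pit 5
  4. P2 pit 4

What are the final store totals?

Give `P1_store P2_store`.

Move 1: P2 pit1 -> P1=[4,4,3,5,3,3](0) P2=[4,0,4,5,3,6](0)
Move 2: P2 pit2 -> P1=[4,4,3,5,3,3](0) P2=[4,0,0,6,4,7](1)
Move 3: P1 pit5 -> P1=[4,4,3,5,3,0](1) P2=[5,1,0,6,4,7](1)
Move 4: P2 pit4 -> P1=[5,5,3,5,3,0](1) P2=[5,1,0,6,0,8](2)

Answer: 1 2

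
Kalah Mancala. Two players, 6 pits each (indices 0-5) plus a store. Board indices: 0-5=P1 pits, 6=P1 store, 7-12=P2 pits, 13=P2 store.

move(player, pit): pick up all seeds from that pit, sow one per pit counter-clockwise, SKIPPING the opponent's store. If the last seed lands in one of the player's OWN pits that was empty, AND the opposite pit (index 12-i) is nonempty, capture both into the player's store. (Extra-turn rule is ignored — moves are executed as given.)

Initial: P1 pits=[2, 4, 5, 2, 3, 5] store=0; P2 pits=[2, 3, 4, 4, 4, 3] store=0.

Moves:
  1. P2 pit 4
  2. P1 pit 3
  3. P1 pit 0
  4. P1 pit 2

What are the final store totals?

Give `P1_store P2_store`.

Move 1: P2 pit4 -> P1=[3,5,5,2,3,5](0) P2=[2,3,4,4,0,4](1)
Move 2: P1 pit3 -> P1=[3,5,5,0,4,6](0) P2=[2,3,4,4,0,4](1)
Move 3: P1 pit0 -> P1=[0,6,6,0,4,6](5) P2=[2,3,0,4,0,4](1)
Move 4: P1 pit2 -> P1=[0,6,0,1,5,7](6) P2=[3,4,0,4,0,4](1)

Answer: 6 1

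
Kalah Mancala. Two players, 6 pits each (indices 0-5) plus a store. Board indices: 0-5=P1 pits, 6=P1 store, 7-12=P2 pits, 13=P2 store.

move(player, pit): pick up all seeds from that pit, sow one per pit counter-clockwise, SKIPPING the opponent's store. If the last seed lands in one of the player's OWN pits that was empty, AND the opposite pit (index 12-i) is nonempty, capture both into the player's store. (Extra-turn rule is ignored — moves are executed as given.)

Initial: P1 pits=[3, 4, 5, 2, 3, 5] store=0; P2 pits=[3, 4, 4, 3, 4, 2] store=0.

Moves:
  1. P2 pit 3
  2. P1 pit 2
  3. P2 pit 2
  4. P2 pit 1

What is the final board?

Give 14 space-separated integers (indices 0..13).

Move 1: P2 pit3 -> P1=[3,4,5,2,3,5](0) P2=[3,4,4,0,5,3](1)
Move 2: P1 pit2 -> P1=[3,4,0,3,4,6](1) P2=[4,4,4,0,5,3](1)
Move 3: P2 pit2 -> P1=[3,4,0,3,4,6](1) P2=[4,4,0,1,6,4](2)
Move 4: P2 pit1 -> P1=[3,4,0,3,4,6](1) P2=[4,0,1,2,7,5](2)

Answer: 3 4 0 3 4 6 1 4 0 1 2 7 5 2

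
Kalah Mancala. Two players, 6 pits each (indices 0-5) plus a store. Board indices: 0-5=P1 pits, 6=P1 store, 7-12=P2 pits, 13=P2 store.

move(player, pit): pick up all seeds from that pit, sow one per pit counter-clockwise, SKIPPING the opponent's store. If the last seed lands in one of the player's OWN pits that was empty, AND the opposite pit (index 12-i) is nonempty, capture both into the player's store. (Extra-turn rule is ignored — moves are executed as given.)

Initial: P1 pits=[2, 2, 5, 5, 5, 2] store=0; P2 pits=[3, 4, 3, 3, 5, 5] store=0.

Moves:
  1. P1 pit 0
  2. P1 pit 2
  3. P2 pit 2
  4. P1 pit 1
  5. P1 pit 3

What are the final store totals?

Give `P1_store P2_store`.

Move 1: P1 pit0 -> P1=[0,3,6,5,5,2](0) P2=[3,4,3,3,5,5](0)
Move 2: P1 pit2 -> P1=[0,3,0,6,6,3](1) P2=[4,5,3,3,5,5](0)
Move 3: P2 pit2 -> P1=[0,3,0,6,6,3](1) P2=[4,5,0,4,6,6](0)
Move 4: P1 pit1 -> P1=[0,0,1,7,7,3](1) P2=[4,5,0,4,6,6](0)
Move 5: P1 pit3 -> P1=[0,0,1,0,8,4](2) P2=[5,6,1,5,6,6](0)

Answer: 2 0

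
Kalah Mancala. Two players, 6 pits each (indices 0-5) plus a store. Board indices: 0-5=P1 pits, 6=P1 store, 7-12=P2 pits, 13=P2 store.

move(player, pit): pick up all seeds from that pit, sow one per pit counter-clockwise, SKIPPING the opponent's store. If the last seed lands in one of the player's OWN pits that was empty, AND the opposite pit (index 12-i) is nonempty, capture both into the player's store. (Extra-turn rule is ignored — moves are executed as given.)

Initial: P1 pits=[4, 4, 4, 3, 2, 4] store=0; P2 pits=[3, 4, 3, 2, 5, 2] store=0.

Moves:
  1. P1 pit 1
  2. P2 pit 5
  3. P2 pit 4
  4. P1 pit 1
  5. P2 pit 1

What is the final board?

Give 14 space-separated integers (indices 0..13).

Answer: 6 0 7 4 3 5 0 3 0 4 3 1 2 2

Derivation:
Move 1: P1 pit1 -> P1=[4,0,5,4,3,5](0) P2=[3,4,3,2,5,2](0)
Move 2: P2 pit5 -> P1=[5,0,5,4,3,5](0) P2=[3,4,3,2,5,0](1)
Move 3: P2 pit4 -> P1=[6,1,6,4,3,5](0) P2=[3,4,3,2,0,1](2)
Move 4: P1 pit1 -> P1=[6,0,7,4,3,5](0) P2=[3,4,3,2,0,1](2)
Move 5: P2 pit1 -> P1=[6,0,7,4,3,5](0) P2=[3,0,4,3,1,2](2)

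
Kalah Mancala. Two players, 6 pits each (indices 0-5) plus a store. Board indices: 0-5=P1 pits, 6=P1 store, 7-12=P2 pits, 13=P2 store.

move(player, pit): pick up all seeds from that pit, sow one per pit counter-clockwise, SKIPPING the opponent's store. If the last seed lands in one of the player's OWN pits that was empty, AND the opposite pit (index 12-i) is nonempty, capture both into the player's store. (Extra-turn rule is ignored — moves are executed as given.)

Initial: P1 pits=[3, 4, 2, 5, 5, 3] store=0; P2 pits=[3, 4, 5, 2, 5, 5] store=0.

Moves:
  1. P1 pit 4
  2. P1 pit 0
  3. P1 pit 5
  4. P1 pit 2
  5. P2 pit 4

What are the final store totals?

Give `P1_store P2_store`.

Move 1: P1 pit4 -> P1=[3,4,2,5,0,4](1) P2=[4,5,6,2,5,5](0)
Move 2: P1 pit0 -> P1=[0,5,3,6,0,4](1) P2=[4,5,6,2,5,5](0)
Move 3: P1 pit5 -> P1=[0,5,3,6,0,0](2) P2=[5,6,7,2,5,5](0)
Move 4: P1 pit2 -> P1=[0,5,0,7,1,0](8) P2=[0,6,7,2,5,5](0)
Move 5: P2 pit4 -> P1=[1,6,1,7,1,0](8) P2=[0,6,7,2,0,6](1)

Answer: 8 1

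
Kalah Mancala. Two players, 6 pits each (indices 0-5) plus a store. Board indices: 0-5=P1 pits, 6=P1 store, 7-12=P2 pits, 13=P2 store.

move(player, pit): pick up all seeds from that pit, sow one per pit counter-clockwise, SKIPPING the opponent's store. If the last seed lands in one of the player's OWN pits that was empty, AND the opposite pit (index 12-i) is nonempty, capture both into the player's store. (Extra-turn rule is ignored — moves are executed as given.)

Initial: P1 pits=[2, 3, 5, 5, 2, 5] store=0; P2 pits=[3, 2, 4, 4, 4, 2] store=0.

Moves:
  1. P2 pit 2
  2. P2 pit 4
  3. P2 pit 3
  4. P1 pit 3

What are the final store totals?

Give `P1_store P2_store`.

Answer: 1 3

Derivation:
Move 1: P2 pit2 -> P1=[2,3,5,5,2,5](0) P2=[3,2,0,5,5,3](1)
Move 2: P2 pit4 -> P1=[3,4,6,5,2,5](0) P2=[3,2,0,5,0,4](2)
Move 3: P2 pit3 -> P1=[4,5,6,5,2,5](0) P2=[3,2,0,0,1,5](3)
Move 4: P1 pit3 -> P1=[4,5,6,0,3,6](1) P2=[4,3,0,0,1,5](3)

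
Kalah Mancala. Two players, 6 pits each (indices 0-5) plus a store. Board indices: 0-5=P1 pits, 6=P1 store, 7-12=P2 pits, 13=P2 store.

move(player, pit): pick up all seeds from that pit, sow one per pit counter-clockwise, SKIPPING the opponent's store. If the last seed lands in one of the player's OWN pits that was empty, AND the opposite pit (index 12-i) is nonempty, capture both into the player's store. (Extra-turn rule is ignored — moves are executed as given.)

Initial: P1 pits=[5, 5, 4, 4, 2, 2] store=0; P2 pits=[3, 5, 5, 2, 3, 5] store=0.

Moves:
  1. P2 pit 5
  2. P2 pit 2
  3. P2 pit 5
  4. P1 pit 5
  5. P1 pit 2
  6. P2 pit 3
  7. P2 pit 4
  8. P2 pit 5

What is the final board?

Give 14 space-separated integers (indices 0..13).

Answer: 9 7 1 6 3 1 2 5 5 0 0 0 0 6

Derivation:
Move 1: P2 pit5 -> P1=[6,6,5,5,2,2](0) P2=[3,5,5,2,3,0](1)
Move 2: P2 pit2 -> P1=[7,6,5,5,2,2](0) P2=[3,5,0,3,4,1](2)
Move 3: P2 pit5 -> P1=[7,6,5,5,2,2](0) P2=[3,5,0,3,4,0](3)
Move 4: P1 pit5 -> P1=[7,6,5,5,2,0](1) P2=[4,5,0,3,4,0](3)
Move 5: P1 pit2 -> P1=[7,6,0,6,3,1](2) P2=[5,5,0,3,4,0](3)
Move 6: P2 pit3 -> P1=[7,6,0,6,3,1](2) P2=[5,5,0,0,5,1](4)
Move 7: P2 pit4 -> P1=[8,7,1,6,3,1](2) P2=[5,5,0,0,0,2](5)
Move 8: P2 pit5 -> P1=[9,7,1,6,3,1](2) P2=[5,5,0,0,0,0](6)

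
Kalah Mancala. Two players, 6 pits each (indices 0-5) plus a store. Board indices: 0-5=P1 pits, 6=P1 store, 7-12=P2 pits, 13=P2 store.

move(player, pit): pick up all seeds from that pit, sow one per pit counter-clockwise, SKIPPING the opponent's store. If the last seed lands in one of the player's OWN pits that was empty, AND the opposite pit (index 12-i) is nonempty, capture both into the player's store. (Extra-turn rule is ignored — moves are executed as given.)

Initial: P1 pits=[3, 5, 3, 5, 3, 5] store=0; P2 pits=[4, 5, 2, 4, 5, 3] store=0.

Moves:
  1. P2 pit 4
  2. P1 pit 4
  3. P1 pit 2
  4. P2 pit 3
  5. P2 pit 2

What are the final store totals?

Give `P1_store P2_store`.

Answer: 2 2

Derivation:
Move 1: P2 pit4 -> P1=[4,6,4,5,3,5](0) P2=[4,5,2,4,0,4](1)
Move 2: P1 pit4 -> P1=[4,6,4,5,0,6](1) P2=[5,5,2,4,0,4](1)
Move 3: P1 pit2 -> P1=[4,6,0,6,1,7](2) P2=[5,5,2,4,0,4](1)
Move 4: P2 pit3 -> P1=[5,6,0,6,1,7](2) P2=[5,5,2,0,1,5](2)
Move 5: P2 pit2 -> P1=[5,6,0,6,1,7](2) P2=[5,5,0,1,2,5](2)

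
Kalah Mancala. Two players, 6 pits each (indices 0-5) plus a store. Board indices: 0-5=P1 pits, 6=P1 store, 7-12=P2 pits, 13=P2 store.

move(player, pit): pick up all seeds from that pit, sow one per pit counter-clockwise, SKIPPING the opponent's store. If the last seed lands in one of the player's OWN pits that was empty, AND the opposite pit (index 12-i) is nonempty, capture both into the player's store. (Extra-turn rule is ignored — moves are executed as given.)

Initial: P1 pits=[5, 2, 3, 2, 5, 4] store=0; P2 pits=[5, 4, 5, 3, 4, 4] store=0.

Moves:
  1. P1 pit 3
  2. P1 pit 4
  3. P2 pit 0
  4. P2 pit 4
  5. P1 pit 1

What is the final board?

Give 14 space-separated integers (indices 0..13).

Answer: 6 0 5 1 0 6 8 0 0 7 5 0 6 2

Derivation:
Move 1: P1 pit3 -> P1=[5,2,3,0,6,5](0) P2=[5,4,5,3,4,4](0)
Move 2: P1 pit4 -> P1=[5,2,3,0,0,6](1) P2=[6,5,6,4,4,4](0)
Move 3: P2 pit0 -> P1=[5,2,3,0,0,6](1) P2=[0,6,7,5,5,5](1)
Move 4: P2 pit4 -> P1=[6,3,4,0,0,6](1) P2=[0,6,7,5,0,6](2)
Move 5: P1 pit1 -> P1=[6,0,5,1,0,6](8) P2=[0,0,7,5,0,6](2)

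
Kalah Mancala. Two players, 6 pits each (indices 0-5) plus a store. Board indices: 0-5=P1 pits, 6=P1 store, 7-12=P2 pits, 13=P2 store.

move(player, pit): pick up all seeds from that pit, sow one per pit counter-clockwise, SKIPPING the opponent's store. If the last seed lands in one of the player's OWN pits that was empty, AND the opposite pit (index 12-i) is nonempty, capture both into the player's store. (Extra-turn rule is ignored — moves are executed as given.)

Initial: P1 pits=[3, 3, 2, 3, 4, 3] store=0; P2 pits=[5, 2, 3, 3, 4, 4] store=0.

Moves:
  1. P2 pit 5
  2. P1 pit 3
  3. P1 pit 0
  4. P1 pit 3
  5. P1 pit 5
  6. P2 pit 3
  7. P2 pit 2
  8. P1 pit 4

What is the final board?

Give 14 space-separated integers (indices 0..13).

Move 1: P2 pit5 -> P1=[4,4,3,3,4,3](0) P2=[5,2,3,3,4,0](1)
Move 2: P1 pit3 -> P1=[4,4,3,0,5,4](1) P2=[5,2,3,3,4,0](1)
Move 3: P1 pit0 -> P1=[0,5,4,1,6,4](1) P2=[5,2,3,3,4,0](1)
Move 4: P1 pit3 -> P1=[0,5,4,0,7,4](1) P2=[5,2,3,3,4,0](1)
Move 5: P1 pit5 -> P1=[0,5,4,0,7,0](2) P2=[6,3,4,3,4,0](1)
Move 6: P2 pit3 -> P1=[0,5,4,0,7,0](2) P2=[6,3,4,0,5,1](2)
Move 7: P2 pit2 -> P1=[0,5,4,0,7,0](2) P2=[6,3,0,1,6,2](3)
Move 8: P1 pit4 -> P1=[0,5,4,0,0,1](3) P2=[7,4,1,2,7,2](3)

Answer: 0 5 4 0 0 1 3 7 4 1 2 7 2 3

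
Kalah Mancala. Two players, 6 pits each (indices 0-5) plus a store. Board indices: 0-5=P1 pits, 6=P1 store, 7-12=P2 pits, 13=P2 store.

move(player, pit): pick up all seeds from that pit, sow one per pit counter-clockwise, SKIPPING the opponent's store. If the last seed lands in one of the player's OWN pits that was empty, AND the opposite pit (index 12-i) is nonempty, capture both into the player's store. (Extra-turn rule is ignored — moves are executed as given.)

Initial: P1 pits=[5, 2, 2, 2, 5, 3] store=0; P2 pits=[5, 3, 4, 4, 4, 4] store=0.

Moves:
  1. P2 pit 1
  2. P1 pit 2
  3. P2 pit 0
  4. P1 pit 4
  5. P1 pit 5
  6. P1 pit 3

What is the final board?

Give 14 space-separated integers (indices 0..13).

Move 1: P2 pit1 -> P1=[5,2,2,2,5,3](0) P2=[5,0,5,5,5,4](0)
Move 2: P1 pit2 -> P1=[5,2,0,3,6,3](0) P2=[5,0,5,5,5,4](0)
Move 3: P2 pit0 -> P1=[5,2,0,3,6,3](0) P2=[0,1,6,6,6,5](0)
Move 4: P1 pit4 -> P1=[5,2,0,3,0,4](1) P2=[1,2,7,7,6,5](0)
Move 5: P1 pit5 -> P1=[5,2,0,3,0,0](2) P2=[2,3,8,7,6,5](0)
Move 6: P1 pit3 -> P1=[5,2,0,0,1,1](3) P2=[2,3,8,7,6,5](0)

Answer: 5 2 0 0 1 1 3 2 3 8 7 6 5 0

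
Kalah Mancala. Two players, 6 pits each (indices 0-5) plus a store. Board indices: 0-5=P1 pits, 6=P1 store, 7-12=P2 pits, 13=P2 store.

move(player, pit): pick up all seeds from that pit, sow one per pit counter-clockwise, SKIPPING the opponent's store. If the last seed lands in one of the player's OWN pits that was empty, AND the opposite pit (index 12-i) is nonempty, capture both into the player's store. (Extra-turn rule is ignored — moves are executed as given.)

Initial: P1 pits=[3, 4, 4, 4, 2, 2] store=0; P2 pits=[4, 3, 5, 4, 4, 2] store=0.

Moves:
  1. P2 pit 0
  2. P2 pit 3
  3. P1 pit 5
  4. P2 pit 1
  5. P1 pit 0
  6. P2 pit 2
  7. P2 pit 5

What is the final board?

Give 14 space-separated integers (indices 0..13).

Move 1: P2 pit0 -> P1=[3,4,4,4,2,2](0) P2=[0,4,6,5,5,2](0)
Move 2: P2 pit3 -> P1=[4,5,4,4,2,2](0) P2=[0,4,6,0,6,3](1)
Move 3: P1 pit5 -> P1=[4,5,4,4,2,0](1) P2=[1,4,6,0,6,3](1)
Move 4: P2 pit1 -> P1=[4,5,4,4,2,0](1) P2=[1,0,7,1,7,4](1)
Move 5: P1 pit0 -> P1=[0,6,5,5,3,0](1) P2=[1,0,7,1,7,4](1)
Move 6: P2 pit2 -> P1=[1,7,6,5,3,0](1) P2=[1,0,0,2,8,5](2)
Move 7: P2 pit5 -> P1=[2,8,7,6,3,0](1) P2=[1,0,0,2,8,0](3)

Answer: 2 8 7 6 3 0 1 1 0 0 2 8 0 3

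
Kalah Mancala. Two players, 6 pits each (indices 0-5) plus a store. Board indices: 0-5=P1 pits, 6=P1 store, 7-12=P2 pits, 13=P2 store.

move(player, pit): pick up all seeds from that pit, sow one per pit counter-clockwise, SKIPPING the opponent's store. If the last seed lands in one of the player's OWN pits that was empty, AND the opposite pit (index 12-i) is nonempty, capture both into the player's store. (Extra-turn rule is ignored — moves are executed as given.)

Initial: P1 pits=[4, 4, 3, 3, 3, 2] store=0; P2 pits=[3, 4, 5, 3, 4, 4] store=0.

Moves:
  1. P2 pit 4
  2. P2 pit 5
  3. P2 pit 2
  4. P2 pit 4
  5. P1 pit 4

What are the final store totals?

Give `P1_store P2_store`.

Answer: 1 3

Derivation:
Move 1: P2 pit4 -> P1=[5,5,3,3,3,2](0) P2=[3,4,5,3,0,5](1)
Move 2: P2 pit5 -> P1=[6,6,4,4,3,2](0) P2=[3,4,5,3,0,0](2)
Move 3: P2 pit2 -> P1=[7,6,4,4,3,2](0) P2=[3,4,0,4,1,1](3)
Move 4: P2 pit4 -> P1=[7,6,4,4,3,2](0) P2=[3,4,0,4,0,2](3)
Move 5: P1 pit4 -> P1=[7,6,4,4,0,3](1) P2=[4,4,0,4,0,2](3)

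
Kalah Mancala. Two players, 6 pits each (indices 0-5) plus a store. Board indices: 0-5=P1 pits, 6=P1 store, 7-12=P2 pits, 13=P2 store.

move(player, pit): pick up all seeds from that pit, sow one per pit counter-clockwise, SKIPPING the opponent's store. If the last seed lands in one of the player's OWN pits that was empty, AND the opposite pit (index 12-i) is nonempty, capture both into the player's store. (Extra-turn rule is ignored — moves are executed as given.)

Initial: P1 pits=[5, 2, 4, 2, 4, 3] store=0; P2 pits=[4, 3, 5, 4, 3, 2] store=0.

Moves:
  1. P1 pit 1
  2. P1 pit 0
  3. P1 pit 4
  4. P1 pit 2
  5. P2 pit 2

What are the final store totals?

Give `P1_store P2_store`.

Answer: 2 1

Derivation:
Move 1: P1 pit1 -> P1=[5,0,5,3,4,3](0) P2=[4,3,5,4,3,2](0)
Move 2: P1 pit0 -> P1=[0,1,6,4,5,4](0) P2=[4,3,5,4,3,2](0)
Move 3: P1 pit4 -> P1=[0,1,6,4,0,5](1) P2=[5,4,6,4,3,2](0)
Move 4: P1 pit2 -> P1=[0,1,0,5,1,6](2) P2=[6,5,6,4,3,2](0)
Move 5: P2 pit2 -> P1=[1,2,0,5,1,6](2) P2=[6,5,0,5,4,3](1)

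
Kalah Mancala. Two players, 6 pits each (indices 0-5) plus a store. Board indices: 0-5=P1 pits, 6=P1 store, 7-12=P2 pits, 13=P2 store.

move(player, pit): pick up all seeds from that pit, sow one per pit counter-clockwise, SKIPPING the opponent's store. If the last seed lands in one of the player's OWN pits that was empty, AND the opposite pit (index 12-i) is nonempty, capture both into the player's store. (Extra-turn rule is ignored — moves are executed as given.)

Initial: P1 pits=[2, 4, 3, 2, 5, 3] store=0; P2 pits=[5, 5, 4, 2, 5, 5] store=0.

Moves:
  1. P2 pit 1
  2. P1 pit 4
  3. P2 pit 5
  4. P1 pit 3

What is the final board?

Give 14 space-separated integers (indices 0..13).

Move 1: P2 pit1 -> P1=[2,4,3,2,5,3](0) P2=[5,0,5,3,6,6](1)
Move 2: P1 pit4 -> P1=[2,4,3,2,0,4](1) P2=[6,1,6,3,6,6](1)
Move 3: P2 pit5 -> P1=[3,5,4,3,1,4](1) P2=[6,1,6,3,6,0](2)
Move 4: P1 pit3 -> P1=[3,5,4,0,2,5](2) P2=[6,1,6,3,6,0](2)

Answer: 3 5 4 0 2 5 2 6 1 6 3 6 0 2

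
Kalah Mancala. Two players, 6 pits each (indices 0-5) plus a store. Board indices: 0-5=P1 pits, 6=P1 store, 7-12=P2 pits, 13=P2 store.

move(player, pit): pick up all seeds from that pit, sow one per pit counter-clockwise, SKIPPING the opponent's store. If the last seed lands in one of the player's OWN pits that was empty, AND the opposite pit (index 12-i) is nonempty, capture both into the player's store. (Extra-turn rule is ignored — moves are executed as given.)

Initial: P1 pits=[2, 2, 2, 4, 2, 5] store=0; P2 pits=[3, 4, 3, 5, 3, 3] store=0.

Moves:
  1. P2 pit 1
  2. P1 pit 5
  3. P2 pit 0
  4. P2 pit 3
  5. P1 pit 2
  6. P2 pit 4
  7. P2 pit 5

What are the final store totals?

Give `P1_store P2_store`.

Move 1: P2 pit1 -> P1=[2,2,2,4,2,5](0) P2=[3,0,4,6,4,4](0)
Move 2: P1 pit5 -> P1=[2,2,2,4,2,0](1) P2=[4,1,5,7,4,4](0)
Move 3: P2 pit0 -> P1=[2,2,2,4,2,0](1) P2=[0,2,6,8,5,4](0)
Move 4: P2 pit3 -> P1=[3,3,3,5,3,0](1) P2=[0,2,6,0,6,5](1)
Move 5: P1 pit2 -> P1=[3,3,0,6,4,1](1) P2=[0,2,6,0,6,5](1)
Move 6: P2 pit4 -> P1=[4,4,1,7,4,1](1) P2=[0,2,6,0,0,6](2)
Move 7: P2 pit5 -> P1=[5,5,2,8,5,1](1) P2=[0,2,6,0,0,0](3)

Answer: 1 3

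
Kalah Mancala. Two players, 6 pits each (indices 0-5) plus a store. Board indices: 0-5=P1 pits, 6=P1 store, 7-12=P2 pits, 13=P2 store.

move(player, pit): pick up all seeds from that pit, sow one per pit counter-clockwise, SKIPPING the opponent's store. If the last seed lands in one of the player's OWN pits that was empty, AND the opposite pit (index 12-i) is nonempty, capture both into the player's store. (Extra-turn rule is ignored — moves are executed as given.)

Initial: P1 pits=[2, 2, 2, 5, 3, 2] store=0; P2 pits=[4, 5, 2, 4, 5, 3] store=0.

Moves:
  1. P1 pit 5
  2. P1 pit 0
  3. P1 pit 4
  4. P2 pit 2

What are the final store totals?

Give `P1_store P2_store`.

Move 1: P1 pit5 -> P1=[2,2,2,5,3,0](1) P2=[5,5,2,4,5,3](0)
Move 2: P1 pit0 -> P1=[0,3,3,5,3,0](1) P2=[5,5,2,4,5,3](0)
Move 3: P1 pit4 -> P1=[0,3,3,5,0,1](2) P2=[6,5,2,4,5,3](0)
Move 4: P2 pit2 -> P1=[0,3,3,5,0,1](2) P2=[6,5,0,5,6,3](0)

Answer: 2 0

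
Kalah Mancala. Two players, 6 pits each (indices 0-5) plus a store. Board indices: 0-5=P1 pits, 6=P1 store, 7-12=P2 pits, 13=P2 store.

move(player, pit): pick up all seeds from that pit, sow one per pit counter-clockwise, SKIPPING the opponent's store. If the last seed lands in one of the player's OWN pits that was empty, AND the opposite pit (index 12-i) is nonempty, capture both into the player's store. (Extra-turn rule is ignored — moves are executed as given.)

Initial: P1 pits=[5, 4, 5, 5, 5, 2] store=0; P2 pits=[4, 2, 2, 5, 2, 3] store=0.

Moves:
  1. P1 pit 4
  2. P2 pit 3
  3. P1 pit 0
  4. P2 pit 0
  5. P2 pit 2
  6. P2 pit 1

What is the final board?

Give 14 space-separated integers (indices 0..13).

Move 1: P1 pit4 -> P1=[5,4,5,5,0,3](1) P2=[5,3,3,5,2,3](0)
Move 2: P2 pit3 -> P1=[6,5,5,5,0,3](1) P2=[5,3,3,0,3,4](1)
Move 3: P1 pit0 -> P1=[0,6,6,6,1,4](2) P2=[5,3,3,0,3,4](1)
Move 4: P2 pit0 -> P1=[0,6,6,6,1,4](2) P2=[0,4,4,1,4,5](1)
Move 5: P2 pit2 -> P1=[0,6,6,6,1,4](2) P2=[0,4,0,2,5,6](2)
Move 6: P2 pit1 -> P1=[0,6,6,6,1,4](2) P2=[0,0,1,3,6,7](2)

Answer: 0 6 6 6 1 4 2 0 0 1 3 6 7 2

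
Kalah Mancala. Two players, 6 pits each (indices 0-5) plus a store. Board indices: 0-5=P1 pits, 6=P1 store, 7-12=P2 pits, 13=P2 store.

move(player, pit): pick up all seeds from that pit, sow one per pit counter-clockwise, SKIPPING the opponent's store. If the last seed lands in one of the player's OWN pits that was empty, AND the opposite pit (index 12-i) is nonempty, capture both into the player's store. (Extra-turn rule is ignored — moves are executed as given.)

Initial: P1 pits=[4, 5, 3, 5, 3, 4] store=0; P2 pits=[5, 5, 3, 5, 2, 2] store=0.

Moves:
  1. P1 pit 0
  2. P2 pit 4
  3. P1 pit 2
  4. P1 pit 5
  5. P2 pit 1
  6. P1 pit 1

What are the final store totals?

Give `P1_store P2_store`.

Answer: 3 2

Derivation:
Move 1: P1 pit0 -> P1=[0,6,4,6,4,4](0) P2=[5,5,3,5,2,2](0)
Move 2: P2 pit4 -> P1=[0,6,4,6,4,4](0) P2=[5,5,3,5,0,3](1)
Move 3: P1 pit2 -> P1=[0,6,0,7,5,5](1) P2=[5,5,3,5,0,3](1)
Move 4: P1 pit5 -> P1=[0,6,0,7,5,0](2) P2=[6,6,4,6,0,3](1)
Move 5: P2 pit1 -> P1=[1,6,0,7,5,0](2) P2=[6,0,5,7,1,4](2)
Move 6: P1 pit1 -> P1=[1,0,1,8,6,1](3) P2=[7,0,5,7,1,4](2)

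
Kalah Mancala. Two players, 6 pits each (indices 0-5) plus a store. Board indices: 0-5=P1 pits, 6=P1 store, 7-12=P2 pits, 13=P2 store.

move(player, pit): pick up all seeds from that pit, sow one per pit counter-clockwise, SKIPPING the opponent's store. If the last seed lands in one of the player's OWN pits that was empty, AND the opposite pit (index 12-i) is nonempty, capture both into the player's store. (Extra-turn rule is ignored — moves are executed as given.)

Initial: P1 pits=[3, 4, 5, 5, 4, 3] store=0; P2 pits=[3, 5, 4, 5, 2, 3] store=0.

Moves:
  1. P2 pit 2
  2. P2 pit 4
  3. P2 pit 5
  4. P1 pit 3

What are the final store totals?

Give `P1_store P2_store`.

Answer: 1 3

Derivation:
Move 1: P2 pit2 -> P1=[3,4,5,5,4,3](0) P2=[3,5,0,6,3,4](1)
Move 2: P2 pit4 -> P1=[4,4,5,5,4,3](0) P2=[3,5,0,6,0,5](2)
Move 3: P2 pit5 -> P1=[5,5,6,6,4,3](0) P2=[3,5,0,6,0,0](3)
Move 4: P1 pit3 -> P1=[5,5,6,0,5,4](1) P2=[4,6,1,6,0,0](3)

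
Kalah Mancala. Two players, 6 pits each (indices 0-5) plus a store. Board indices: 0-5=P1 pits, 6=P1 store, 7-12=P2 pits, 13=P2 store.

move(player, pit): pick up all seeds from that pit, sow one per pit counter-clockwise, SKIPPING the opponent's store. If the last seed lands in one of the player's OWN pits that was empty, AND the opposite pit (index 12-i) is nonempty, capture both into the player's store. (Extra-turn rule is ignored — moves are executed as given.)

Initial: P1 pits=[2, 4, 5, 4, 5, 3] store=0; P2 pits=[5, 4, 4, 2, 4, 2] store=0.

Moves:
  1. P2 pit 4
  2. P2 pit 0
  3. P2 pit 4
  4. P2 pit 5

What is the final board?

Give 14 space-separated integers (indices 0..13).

Answer: 4 6 6 5 5 3 0 0 5 5 3 0 0 2

Derivation:
Move 1: P2 pit4 -> P1=[3,5,5,4,5,3](0) P2=[5,4,4,2,0,3](1)
Move 2: P2 pit0 -> P1=[3,5,5,4,5,3](0) P2=[0,5,5,3,1,4](1)
Move 3: P2 pit4 -> P1=[3,5,5,4,5,3](0) P2=[0,5,5,3,0,5](1)
Move 4: P2 pit5 -> P1=[4,6,6,5,5,3](0) P2=[0,5,5,3,0,0](2)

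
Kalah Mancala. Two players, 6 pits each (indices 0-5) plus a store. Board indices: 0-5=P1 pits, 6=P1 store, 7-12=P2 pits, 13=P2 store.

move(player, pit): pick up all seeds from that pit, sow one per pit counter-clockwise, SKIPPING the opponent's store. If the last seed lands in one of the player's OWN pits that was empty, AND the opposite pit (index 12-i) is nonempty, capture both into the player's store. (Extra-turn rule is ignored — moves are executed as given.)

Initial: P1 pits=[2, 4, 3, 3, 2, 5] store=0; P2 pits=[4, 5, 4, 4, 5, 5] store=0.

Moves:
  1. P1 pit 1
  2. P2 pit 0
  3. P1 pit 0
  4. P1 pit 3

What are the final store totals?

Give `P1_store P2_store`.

Answer: 1 0

Derivation:
Move 1: P1 pit1 -> P1=[2,0,4,4,3,6](0) P2=[4,5,4,4,5,5](0)
Move 2: P2 pit0 -> P1=[2,0,4,4,3,6](0) P2=[0,6,5,5,6,5](0)
Move 3: P1 pit0 -> P1=[0,1,5,4,3,6](0) P2=[0,6,5,5,6,5](0)
Move 4: P1 pit3 -> P1=[0,1,5,0,4,7](1) P2=[1,6,5,5,6,5](0)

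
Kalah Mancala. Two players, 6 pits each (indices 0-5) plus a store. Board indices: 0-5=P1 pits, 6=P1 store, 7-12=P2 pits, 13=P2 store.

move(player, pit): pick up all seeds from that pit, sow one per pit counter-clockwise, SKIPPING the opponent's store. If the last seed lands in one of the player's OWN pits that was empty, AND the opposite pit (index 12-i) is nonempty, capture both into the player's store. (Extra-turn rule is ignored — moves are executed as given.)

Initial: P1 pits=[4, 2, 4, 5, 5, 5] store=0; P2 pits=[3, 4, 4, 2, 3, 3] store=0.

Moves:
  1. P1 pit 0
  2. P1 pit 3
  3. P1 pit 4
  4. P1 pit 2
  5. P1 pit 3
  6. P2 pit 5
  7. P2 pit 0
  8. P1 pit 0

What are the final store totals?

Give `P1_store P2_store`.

Move 1: P1 pit0 -> P1=[0,3,5,6,6,5](0) P2=[3,4,4,2,3,3](0)
Move 2: P1 pit3 -> P1=[0,3,5,0,7,6](1) P2=[4,5,5,2,3,3](0)
Move 3: P1 pit4 -> P1=[0,3,5,0,0,7](2) P2=[5,6,6,3,4,3](0)
Move 4: P1 pit2 -> P1=[0,3,0,1,1,8](3) P2=[6,6,6,3,4,3](0)
Move 5: P1 pit3 -> P1=[0,3,0,0,2,8](3) P2=[6,6,6,3,4,3](0)
Move 6: P2 pit5 -> P1=[1,4,0,0,2,8](3) P2=[6,6,6,3,4,0](1)
Move 7: P2 pit0 -> P1=[1,4,0,0,2,8](3) P2=[0,7,7,4,5,1](2)
Move 8: P1 pit0 -> P1=[0,5,0,0,2,8](3) P2=[0,7,7,4,5,1](2)

Answer: 3 2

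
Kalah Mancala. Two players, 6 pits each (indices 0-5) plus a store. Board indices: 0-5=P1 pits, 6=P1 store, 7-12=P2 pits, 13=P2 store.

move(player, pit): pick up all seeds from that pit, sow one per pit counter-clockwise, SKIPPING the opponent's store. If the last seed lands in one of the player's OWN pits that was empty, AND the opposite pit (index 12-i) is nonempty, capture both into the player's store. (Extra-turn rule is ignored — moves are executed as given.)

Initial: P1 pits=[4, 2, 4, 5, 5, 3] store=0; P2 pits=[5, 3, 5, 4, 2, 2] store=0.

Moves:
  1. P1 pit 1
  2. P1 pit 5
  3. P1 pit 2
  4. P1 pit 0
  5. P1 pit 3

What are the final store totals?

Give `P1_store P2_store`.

Answer: 3 0

Derivation:
Move 1: P1 pit1 -> P1=[4,0,5,6,5,3](0) P2=[5,3,5,4,2,2](0)
Move 2: P1 pit5 -> P1=[4,0,5,6,5,0](1) P2=[6,4,5,4,2,2](0)
Move 3: P1 pit2 -> P1=[4,0,0,7,6,1](2) P2=[7,4,5,4,2,2](0)
Move 4: P1 pit0 -> P1=[0,1,1,8,7,1](2) P2=[7,4,5,4,2,2](0)
Move 5: P1 pit3 -> P1=[0,1,1,0,8,2](3) P2=[8,5,6,5,3,2](0)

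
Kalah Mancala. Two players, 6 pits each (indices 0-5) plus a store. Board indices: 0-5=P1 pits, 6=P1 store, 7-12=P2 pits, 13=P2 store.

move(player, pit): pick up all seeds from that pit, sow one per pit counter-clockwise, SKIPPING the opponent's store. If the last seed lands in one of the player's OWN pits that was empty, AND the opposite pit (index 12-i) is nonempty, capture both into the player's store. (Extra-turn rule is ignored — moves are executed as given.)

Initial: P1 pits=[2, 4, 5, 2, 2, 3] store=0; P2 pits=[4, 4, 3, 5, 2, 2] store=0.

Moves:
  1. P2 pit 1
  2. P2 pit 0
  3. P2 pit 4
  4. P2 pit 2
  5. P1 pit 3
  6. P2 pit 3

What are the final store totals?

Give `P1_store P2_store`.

Answer: 0 3

Derivation:
Move 1: P2 pit1 -> P1=[2,4,5,2,2,3](0) P2=[4,0,4,6,3,3](0)
Move 2: P2 pit0 -> P1=[2,4,5,2,2,3](0) P2=[0,1,5,7,4,3](0)
Move 3: P2 pit4 -> P1=[3,5,5,2,2,3](0) P2=[0,1,5,7,0,4](1)
Move 4: P2 pit2 -> P1=[4,5,5,2,2,3](0) P2=[0,1,0,8,1,5](2)
Move 5: P1 pit3 -> P1=[4,5,5,0,3,4](0) P2=[0,1,0,8,1,5](2)
Move 6: P2 pit3 -> P1=[5,6,6,1,4,4](0) P2=[0,1,0,0,2,6](3)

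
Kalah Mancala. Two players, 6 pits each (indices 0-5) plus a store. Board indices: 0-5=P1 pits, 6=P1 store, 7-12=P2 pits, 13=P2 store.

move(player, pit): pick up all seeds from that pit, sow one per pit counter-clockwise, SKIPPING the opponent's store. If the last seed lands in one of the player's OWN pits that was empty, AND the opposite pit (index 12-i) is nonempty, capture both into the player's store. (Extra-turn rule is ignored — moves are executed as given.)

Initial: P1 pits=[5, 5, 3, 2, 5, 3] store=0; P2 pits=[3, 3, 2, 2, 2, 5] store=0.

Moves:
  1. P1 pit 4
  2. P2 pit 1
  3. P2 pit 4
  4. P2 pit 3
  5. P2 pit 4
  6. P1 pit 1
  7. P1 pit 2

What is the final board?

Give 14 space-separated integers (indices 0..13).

Move 1: P1 pit4 -> P1=[5,5,3,2,0,4](1) P2=[4,4,3,2,2,5](0)
Move 2: P2 pit1 -> P1=[5,5,3,2,0,4](1) P2=[4,0,4,3,3,6](0)
Move 3: P2 pit4 -> P1=[6,5,3,2,0,4](1) P2=[4,0,4,3,0,7](1)
Move 4: P2 pit3 -> P1=[6,5,3,2,0,4](1) P2=[4,0,4,0,1,8](2)
Move 5: P2 pit4 -> P1=[6,5,3,2,0,4](1) P2=[4,0,4,0,0,9](2)
Move 6: P1 pit1 -> P1=[6,0,4,3,1,5](2) P2=[4,0,4,0,0,9](2)
Move 7: P1 pit2 -> P1=[6,0,0,4,2,6](3) P2=[4,0,4,0,0,9](2)

Answer: 6 0 0 4 2 6 3 4 0 4 0 0 9 2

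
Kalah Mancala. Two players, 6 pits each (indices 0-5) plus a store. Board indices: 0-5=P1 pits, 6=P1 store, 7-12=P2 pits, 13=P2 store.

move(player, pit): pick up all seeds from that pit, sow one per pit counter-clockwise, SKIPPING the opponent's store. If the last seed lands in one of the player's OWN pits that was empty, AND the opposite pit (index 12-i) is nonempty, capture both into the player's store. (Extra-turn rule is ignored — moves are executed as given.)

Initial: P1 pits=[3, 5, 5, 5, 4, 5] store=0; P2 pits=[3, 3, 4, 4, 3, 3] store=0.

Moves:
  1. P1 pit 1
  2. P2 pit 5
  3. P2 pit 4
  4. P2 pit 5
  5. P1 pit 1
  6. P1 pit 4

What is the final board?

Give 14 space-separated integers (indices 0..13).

Answer: 5 0 7 6 0 7 2 4 4 5 4 0 0 3

Derivation:
Move 1: P1 pit1 -> P1=[3,0,6,6,5,6](1) P2=[3,3,4,4,3,3](0)
Move 2: P2 pit5 -> P1=[4,1,6,6,5,6](1) P2=[3,3,4,4,3,0](1)
Move 3: P2 pit4 -> P1=[5,1,6,6,5,6](1) P2=[3,3,4,4,0,1](2)
Move 4: P2 pit5 -> P1=[5,1,6,6,5,6](1) P2=[3,3,4,4,0,0](3)
Move 5: P1 pit1 -> P1=[5,0,7,6,5,6](1) P2=[3,3,4,4,0,0](3)
Move 6: P1 pit4 -> P1=[5,0,7,6,0,7](2) P2=[4,4,5,4,0,0](3)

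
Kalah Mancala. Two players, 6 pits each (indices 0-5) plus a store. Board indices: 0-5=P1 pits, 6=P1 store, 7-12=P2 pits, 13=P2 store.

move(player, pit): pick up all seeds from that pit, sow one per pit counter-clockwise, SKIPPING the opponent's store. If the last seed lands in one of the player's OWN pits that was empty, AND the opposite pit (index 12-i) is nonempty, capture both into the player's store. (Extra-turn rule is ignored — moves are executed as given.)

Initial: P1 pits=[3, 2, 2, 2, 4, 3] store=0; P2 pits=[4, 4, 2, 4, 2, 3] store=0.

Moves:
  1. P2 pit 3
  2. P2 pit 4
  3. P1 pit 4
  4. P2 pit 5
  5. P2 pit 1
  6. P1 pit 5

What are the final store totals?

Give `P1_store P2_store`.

Answer: 2 4

Derivation:
Move 1: P2 pit3 -> P1=[4,2,2,2,4,3](0) P2=[4,4,2,0,3,4](1)
Move 2: P2 pit4 -> P1=[5,2,2,2,4,3](0) P2=[4,4,2,0,0,5](2)
Move 3: P1 pit4 -> P1=[5,2,2,2,0,4](1) P2=[5,5,2,0,0,5](2)
Move 4: P2 pit5 -> P1=[6,3,3,3,0,4](1) P2=[5,5,2,0,0,0](3)
Move 5: P2 pit1 -> P1=[6,3,3,3,0,4](1) P2=[5,0,3,1,1,1](4)
Move 6: P1 pit5 -> P1=[6,3,3,3,0,0](2) P2=[6,1,4,1,1,1](4)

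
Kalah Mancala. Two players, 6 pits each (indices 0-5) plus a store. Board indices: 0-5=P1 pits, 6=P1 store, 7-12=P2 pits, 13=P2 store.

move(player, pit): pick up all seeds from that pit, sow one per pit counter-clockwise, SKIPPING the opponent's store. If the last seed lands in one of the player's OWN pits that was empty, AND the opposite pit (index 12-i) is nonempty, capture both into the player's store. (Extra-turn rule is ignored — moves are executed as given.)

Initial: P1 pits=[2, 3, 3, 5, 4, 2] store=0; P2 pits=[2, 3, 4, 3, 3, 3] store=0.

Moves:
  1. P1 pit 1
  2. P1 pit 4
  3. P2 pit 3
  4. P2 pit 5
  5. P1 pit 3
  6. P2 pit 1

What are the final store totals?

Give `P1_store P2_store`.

Move 1: P1 pit1 -> P1=[2,0,4,6,5,2](0) P2=[2,3,4,3,3,3](0)
Move 2: P1 pit4 -> P1=[2,0,4,6,0,3](1) P2=[3,4,5,3,3,3](0)
Move 3: P2 pit3 -> P1=[2,0,4,6,0,3](1) P2=[3,4,5,0,4,4](1)
Move 4: P2 pit5 -> P1=[3,1,5,6,0,3](1) P2=[3,4,5,0,4,0](2)
Move 5: P1 pit3 -> P1=[3,1,5,0,1,4](2) P2=[4,5,6,0,4,0](2)
Move 6: P2 pit1 -> P1=[3,1,5,0,1,4](2) P2=[4,0,7,1,5,1](3)

Answer: 2 3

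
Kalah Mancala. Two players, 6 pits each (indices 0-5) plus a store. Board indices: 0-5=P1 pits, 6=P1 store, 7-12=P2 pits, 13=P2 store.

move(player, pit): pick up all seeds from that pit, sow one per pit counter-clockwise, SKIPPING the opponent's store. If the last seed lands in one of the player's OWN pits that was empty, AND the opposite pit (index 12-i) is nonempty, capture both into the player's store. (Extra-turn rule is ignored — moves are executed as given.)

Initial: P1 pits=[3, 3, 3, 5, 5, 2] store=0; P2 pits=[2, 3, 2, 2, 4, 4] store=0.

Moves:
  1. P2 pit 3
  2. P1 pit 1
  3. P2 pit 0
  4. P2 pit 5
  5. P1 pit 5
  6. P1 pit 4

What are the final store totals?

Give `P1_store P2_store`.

Answer: 2 1

Derivation:
Move 1: P2 pit3 -> P1=[3,3,3,5,5,2](0) P2=[2,3,2,0,5,5](0)
Move 2: P1 pit1 -> P1=[3,0,4,6,6,2](0) P2=[2,3,2,0,5,5](0)
Move 3: P2 pit0 -> P1=[3,0,4,6,6,2](0) P2=[0,4,3,0,5,5](0)
Move 4: P2 pit5 -> P1=[4,1,5,7,6,2](0) P2=[0,4,3,0,5,0](1)
Move 5: P1 pit5 -> P1=[4,1,5,7,6,0](1) P2=[1,4,3,0,5,0](1)
Move 6: P1 pit4 -> P1=[4,1,5,7,0,1](2) P2=[2,5,4,1,5,0](1)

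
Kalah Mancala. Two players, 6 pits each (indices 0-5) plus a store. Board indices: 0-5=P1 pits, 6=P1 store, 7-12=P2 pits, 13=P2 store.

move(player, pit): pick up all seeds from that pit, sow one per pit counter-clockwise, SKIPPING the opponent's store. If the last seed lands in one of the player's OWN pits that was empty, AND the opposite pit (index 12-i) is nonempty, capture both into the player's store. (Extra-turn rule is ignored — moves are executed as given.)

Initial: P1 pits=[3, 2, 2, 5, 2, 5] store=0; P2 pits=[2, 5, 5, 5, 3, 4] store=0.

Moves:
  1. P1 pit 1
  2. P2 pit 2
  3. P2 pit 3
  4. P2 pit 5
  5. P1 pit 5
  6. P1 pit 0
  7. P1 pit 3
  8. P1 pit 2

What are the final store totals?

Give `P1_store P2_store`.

Move 1: P1 pit1 -> P1=[3,0,3,6,2,5](0) P2=[2,5,5,5,3,4](0)
Move 2: P2 pit2 -> P1=[4,0,3,6,2,5](0) P2=[2,5,0,6,4,5](1)
Move 3: P2 pit3 -> P1=[5,1,4,6,2,5](0) P2=[2,5,0,0,5,6](2)
Move 4: P2 pit5 -> P1=[6,2,5,7,3,5](0) P2=[2,5,0,0,5,0](3)
Move 5: P1 pit5 -> P1=[6,2,5,7,3,0](1) P2=[3,6,1,1,5,0](3)
Move 6: P1 pit0 -> P1=[0,3,6,8,4,1](2) P2=[3,6,1,1,5,0](3)
Move 7: P1 pit3 -> P1=[0,3,6,0,5,2](3) P2=[4,7,2,2,6,0](3)
Move 8: P1 pit2 -> P1=[0,3,0,1,6,3](4) P2=[5,8,2,2,6,0](3)

Answer: 4 3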